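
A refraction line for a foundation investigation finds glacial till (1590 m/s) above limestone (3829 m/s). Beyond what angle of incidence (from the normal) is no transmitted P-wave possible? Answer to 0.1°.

Critical incidence: sin θ_c = V₁/V₂ = 1590/3829 = 0.4153.
θ_c = arcsin 0.4153 = 24.54°.

24.5°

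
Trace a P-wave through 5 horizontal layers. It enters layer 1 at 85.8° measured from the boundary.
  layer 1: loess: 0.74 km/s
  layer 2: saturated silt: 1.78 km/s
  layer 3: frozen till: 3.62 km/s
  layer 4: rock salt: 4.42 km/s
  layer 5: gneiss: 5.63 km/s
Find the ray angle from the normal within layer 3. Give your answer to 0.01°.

From the normal: θ₁ = 90° − 85.8° = 4.2°.
Snell's law across each interface conserves sin θ / V, so sin θ_3 = V_3·sin θ₁/V₁.
sin θ_3 = 3.62 × sin 4.2° / 0.74 = 0.3583.
θ_3 = arcsin 0.3583 = 20.99°.

20.99°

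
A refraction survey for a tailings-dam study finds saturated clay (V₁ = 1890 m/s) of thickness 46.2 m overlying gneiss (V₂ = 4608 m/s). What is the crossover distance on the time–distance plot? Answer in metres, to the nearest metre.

x_cross = 2h·√((V₂+V₁)/(V₂−V₁)).
(V₂+V₁)/(V₂−V₁) = (4608+1890)/(4608−1890) = 2.3907; √ = 1.5462.
x_cross = 2·46.2·1.5462 = 142.87 m.

143 m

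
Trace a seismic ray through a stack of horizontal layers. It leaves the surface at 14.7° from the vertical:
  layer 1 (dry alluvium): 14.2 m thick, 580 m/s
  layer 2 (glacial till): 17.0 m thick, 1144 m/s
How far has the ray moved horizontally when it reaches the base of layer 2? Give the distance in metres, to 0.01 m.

Ray parameter p = sin 14.7° / 580 m/s = 4.3751e-04 s/m.
Layer 1: θ = 14.70°; offset = 14.2·tan 14.70° = 3.7253 m.
Layer 2: sin θ = p·1144 = 0.5005 → θ = 30.03°; offset = 17.0·tan 30.03° = 9.8285 m.
Total horizontal offset = 13.5538 m.

13.55 m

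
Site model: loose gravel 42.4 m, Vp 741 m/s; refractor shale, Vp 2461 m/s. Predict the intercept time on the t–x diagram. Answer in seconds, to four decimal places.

tᵢ = 2h·√(V₂²−V₁²)/(V₁V₂).
√(V₂²−V₁²) = √(2461²−741²) = 2346.8 m/s.
tᵢ = 2·42.4·2346.8/(741·2461) = 0.10913 s.

0.1091 s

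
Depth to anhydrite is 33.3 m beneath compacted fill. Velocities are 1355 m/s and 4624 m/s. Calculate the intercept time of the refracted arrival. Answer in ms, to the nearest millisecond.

47 ms

tᵢ = 2h·√(V₂²−V₁²)/(V₁V₂).
√(V₂²−V₁²) = √(4624²−1355²) = 4421.0 m/s.
tᵢ = 2·33.3·4421.0/(1355·4624) = 0.04699 s.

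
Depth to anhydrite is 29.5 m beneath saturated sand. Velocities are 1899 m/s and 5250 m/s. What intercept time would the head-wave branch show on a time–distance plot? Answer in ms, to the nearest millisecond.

θ_c = arcsin(V₁/V₂) = arcsin(1899/5250) = 21.21°; cos θ_c = 0.9323.
tᵢ = 2h·cos θ_c / V₁ = 2·29.5·0.9323 / 1899 = 0.02897 s.

29 ms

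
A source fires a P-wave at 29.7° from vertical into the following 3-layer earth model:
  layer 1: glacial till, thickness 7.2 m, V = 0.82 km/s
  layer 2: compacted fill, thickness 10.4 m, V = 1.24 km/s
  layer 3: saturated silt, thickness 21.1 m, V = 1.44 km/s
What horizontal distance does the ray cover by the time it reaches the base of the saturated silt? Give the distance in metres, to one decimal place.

Apply Snell's law at each interface; in layer i the horizontal offset is hᵢ·tan θᵢ.
Layer 1: θ = 29.70°; offset = 7.2·tan 29.70° = 4.107 m.
Layer 2: sin θ = 1.24·sin 29.7°/0.82 = 0.7492, θ = 48.52°; offset = 10.4·tan 48.52° = 11.765 m.
Layer 3: sin θ = 1.44·sin 29.7°/0.82 = 0.8701, θ = 60.47°; offset = 21.1·tan 60.47° = 37.244 m.
Σ offsets = 53.116 m.

53.1 m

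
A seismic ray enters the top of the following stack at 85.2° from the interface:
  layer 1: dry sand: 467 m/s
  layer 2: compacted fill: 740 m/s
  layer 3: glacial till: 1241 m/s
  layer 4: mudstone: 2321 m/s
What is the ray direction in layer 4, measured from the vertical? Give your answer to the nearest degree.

From the normal: θ₁ = 90° − 85.2° = 4.8°.
Snell's law across each interface conserves sin θ / V, so sin θ_4 = V_4·sin θ₁/V₁.
sin θ_4 = 2321 × sin 4.8° / 467 = 0.4159.
θ_4 = arcsin 0.4159 = 24.57°.

25°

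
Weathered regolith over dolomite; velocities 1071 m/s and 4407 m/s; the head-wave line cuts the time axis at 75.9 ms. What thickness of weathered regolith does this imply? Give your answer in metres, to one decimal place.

θ_c = arcsin(1071/4407) = 14.06°; cos θ_c = 0.9700.
tᵢ = 2h cos θ_c/V₁ ⇒ h = tᵢ·V₁/(2 cos θ_c) = 0.0759·1071/(2·0.9700) = 41.90 m.

41.9 m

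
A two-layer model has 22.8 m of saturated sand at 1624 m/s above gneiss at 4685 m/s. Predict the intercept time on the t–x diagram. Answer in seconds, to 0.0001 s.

θ_c = arcsin(V₁/V₂) = arcsin(1624/4685) = 20.28°; cos θ_c = 0.9380.
tᵢ = 2h·cos θ_c / V₁ = 2·22.8·0.9380 / 1624 = 0.02634 s.

0.0263 s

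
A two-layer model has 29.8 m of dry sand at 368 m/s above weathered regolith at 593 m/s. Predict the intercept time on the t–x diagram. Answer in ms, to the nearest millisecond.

tᵢ = 2h·√(V₂²−V₁²)/(V₁V₂).
√(V₂²−V₁²) = √(593²−368²) = 465.0 m/s.
tᵢ = 2·29.8·465.0/(368·593) = 0.12700 s.

127 ms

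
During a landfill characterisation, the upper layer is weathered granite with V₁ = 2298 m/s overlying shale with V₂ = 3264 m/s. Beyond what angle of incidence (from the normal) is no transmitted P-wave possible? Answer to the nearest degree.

Critical incidence: sin θ_c = V₁/V₂ = 2298/3264 = 0.7040.
θ_c = arcsin 0.7040 = 44.75°.

45°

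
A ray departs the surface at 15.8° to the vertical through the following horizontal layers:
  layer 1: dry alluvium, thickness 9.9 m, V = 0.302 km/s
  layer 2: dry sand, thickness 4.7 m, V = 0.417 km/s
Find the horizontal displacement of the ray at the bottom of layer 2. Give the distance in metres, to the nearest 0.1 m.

4.7 m

Ray parameter p = sin 15.8° / 0.302 km/s = 9.0159e-01 s/km.
Layer 1: θ = 15.80°; offset = 9.9·tan 15.80° = 2.801 m.
Layer 2: sin θ = p·0.417 = 0.3760 → θ = 22.08°; offset = 4.7·tan 22.08° = 1.907 m.
Total horizontal offset = 4.708 m.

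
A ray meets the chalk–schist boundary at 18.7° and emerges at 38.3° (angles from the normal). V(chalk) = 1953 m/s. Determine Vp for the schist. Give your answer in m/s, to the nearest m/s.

3775 m/s

Snell's law: sin 18.7°/V₁ = sin 38.3°/V₂.
V₂ = V₁·sin 38.3°/sin 18.7° = 1953 × 1.9331 = 3775.36 m/s.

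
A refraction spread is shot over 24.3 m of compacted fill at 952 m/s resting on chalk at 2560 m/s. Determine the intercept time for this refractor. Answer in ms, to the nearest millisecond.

47 ms

tᵢ = 2h·√(V₂²−V₁²)/(V₁V₂).
√(V₂²−V₁²) = √(2560²−952²) = 2376.4 m/s.
tᵢ = 2·24.3·2376.4/(952·2560) = 0.04739 s.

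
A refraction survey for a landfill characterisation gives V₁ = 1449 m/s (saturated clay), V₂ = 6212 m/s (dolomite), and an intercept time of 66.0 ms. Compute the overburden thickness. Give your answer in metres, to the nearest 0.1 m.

49.2 m

h = tᵢ·V₁·V₂ / (2·√(V₂²−V₁²)).
√(V₂²−V₁²) = √(6212² − 1449²) = 6040.6 m/s.
h = 0.066 s × 1449 × 6212 / (2 × 6040.6) = 49.17 m.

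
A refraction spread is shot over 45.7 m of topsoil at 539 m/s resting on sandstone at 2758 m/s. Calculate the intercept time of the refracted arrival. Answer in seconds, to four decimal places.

θ_c = arcsin(V₁/V₂) = arcsin(539/2758) = 11.27°; cos θ_c = 0.9807.
tᵢ = 2h·cos θ_c / V₁ = 2·45.7·0.9807 / 539 = 0.16630 s.

0.1663 s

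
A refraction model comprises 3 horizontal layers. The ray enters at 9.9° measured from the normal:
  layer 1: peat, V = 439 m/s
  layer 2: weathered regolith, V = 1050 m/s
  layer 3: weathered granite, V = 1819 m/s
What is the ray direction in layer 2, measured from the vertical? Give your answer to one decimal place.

Snell's law across each interface conserves sin θ / V, so sin θ_2 = V_2·sin θ₁/V₁.
sin θ_2 = 1050 × sin 9.9° / 439 = 0.4112.
θ_2 = 24.28° from the vertical.

24.3°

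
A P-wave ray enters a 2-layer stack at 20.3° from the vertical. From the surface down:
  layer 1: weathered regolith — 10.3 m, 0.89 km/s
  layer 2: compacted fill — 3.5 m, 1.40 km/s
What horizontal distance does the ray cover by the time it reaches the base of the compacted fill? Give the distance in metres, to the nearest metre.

p = sin θ₁/V₁ = sin 20.3°/0.89 = 3.8982e-01 s/km is conserved through the stack.
Layer 1: θ = 20.30°; offset = 10.3·tan 20.30° = 3.810 m.
Layer 2: sin θ = p·1.40 = 0.5457 → θ = 33.08°; offset = 3.5·tan 33.08° = 2.279 m.
Σ offsets = 6.090 m.

6 m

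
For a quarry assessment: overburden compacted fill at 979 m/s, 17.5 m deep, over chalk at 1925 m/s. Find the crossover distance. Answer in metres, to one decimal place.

x_cross = 2h·√((V₂+V₁)/(V₂−V₁)).
(V₂+V₁)/(V₂−V₁) = (1925+979)/(1925−979) = 3.0698; √ = 1.7521.
x_cross = 2·17.5·1.7521 = 61.32 m.

61.3 m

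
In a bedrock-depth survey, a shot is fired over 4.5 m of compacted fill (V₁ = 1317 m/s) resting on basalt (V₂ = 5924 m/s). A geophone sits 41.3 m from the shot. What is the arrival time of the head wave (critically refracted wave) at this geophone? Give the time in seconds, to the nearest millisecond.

0.014 s

t = x/V₂ + 2h·√(V₂²−V₁²)/(V₁V₂).
√(V₂²−V₁²) = √(5924²−1317²) = 5775.7 m/s; delay term = 2·4.5·5775.7/(1317·5924) = 0.00666 s.
t = 41.3/5924 + 0.00666 = 0.01363 s.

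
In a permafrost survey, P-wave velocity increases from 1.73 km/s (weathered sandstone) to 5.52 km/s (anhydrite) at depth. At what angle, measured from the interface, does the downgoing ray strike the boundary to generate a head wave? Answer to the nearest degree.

72°

At critical incidence the refracted ray runs along the interface (θ₂ = 90°), so sin θ_c = V₁/V₂.
θ_c = arcsin(1.73/5.52) = arcsin 0.3134 = 18.26°.
Measured from the interface: 90° − 18.26° = 71.74°.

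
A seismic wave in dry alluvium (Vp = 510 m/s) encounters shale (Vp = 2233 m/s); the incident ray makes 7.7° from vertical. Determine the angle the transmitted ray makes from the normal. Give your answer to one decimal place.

Snell's law: sin θ₂ = (V₂/V₁)·sin θ₁ = (2233/510)·sin 7.7° = 0.5866.
θ₂ = arcsin 0.5866 = 35.92° from the normal.

35.9°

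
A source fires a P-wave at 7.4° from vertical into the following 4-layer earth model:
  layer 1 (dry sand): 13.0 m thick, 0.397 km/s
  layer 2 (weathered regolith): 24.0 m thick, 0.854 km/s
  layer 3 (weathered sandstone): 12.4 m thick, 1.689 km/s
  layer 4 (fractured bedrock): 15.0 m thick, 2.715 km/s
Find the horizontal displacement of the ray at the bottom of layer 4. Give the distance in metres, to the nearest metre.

45 m

Apply Snell's law at each interface; in layer i the horizontal offset is hᵢ·tan θᵢ.
Layer 1: θ = 7.40°; offset = 13.0·tan 7.40° = 1.688 m.
Layer 2: sin θ = 0.854·sin 7.4°/0.397 = 0.2771, θ = 16.08°; offset = 24.0·tan 16.08° = 6.920 m.
Layer 3: sin θ = 1.689·sin 7.4°/0.397 = 0.5479, θ = 33.23°; offset = 12.4·tan 33.23° = 8.123 m.
Layer 4: sin θ = 2.715·sin 7.4°/0.397 = 0.8808, θ = 61.74°; offset = 15.0·tan 61.74° = 27.904 m.
Summing the layer offsets gives 44.636 m.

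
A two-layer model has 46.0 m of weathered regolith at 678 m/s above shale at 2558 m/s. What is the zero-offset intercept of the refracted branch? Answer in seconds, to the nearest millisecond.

0.131 s

tᵢ = 2h·√(V₂²−V₁²)/(V₁V₂).
√(V₂²−V₁²) = √(2558²−678²) = 2466.5 m/s.
tᵢ = 2·46.0·2466.5/(678·2558) = 0.13084 s.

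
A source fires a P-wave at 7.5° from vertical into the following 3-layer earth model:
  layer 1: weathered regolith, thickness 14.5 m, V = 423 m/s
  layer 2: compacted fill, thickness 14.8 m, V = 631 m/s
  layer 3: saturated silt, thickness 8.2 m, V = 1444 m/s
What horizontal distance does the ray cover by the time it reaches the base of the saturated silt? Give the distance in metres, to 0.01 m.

8.93 m

Apply Snell's law at each interface; in layer i the horizontal offset is hᵢ·tan θᵢ.
Layer 1: θ = 7.50°; offset = 14.5·tan 7.50° = 1.9090 m.
Layer 2: sin θ = 631·sin 7.5°/423 = 0.1947, θ = 11.23°; offset = 14.8·tan 11.23° = 2.9379 m.
Layer 3: sin θ = 1444·sin 7.5°/423 = 0.4456, θ = 26.46°; offset = 8.2·tan 26.46° = 4.0813 m.
Total horizontal offset = 8.9282 m.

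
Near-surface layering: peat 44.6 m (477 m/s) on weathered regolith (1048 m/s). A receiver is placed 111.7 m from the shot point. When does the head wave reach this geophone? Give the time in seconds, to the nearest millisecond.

0.273 s

θ_c = arcsin(V₁/V₂) = arcsin(477/1048) = 27.07°, cos θ_c = 0.8904.
Intercept time tᵢ = 2h cos θ_c / V₁ = 2·44.6·0.8904/477 = 0.16651 s.
t = x/V₂ + tᵢ = 111.7/1048 + 0.16651 = 0.27309 s.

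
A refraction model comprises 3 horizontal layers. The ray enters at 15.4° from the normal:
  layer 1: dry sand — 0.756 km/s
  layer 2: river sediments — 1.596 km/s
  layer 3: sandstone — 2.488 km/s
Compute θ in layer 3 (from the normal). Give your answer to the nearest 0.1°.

Ray parameter p = sin 15.4° / 0.756 = 3.5126e-01 s/km.
sin θ_3 = p·V_3 = 3.5126e-01 × 2.488 = 0.8739.
θ_3 = 60.92° from the vertical.

60.9°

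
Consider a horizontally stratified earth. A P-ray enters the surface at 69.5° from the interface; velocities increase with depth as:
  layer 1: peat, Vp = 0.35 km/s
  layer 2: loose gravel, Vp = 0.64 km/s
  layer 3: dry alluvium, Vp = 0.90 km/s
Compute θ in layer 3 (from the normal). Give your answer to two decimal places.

64.23°

From the normal: θ₁ = 90° − 69.5° = 20.5°.
Snell's law across each interface conserves sin θ / V, so sin θ_3 = V_3·sin θ₁/V₁.
sin θ_3 = 0.90 × sin 20.5° / 0.35 = 0.9005.
θ_3 = 64.23° from the vertical.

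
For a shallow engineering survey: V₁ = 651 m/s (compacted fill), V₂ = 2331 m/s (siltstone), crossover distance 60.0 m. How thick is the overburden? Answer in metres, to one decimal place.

x_cross = 2h·√((V₂+V₁)/(V₂−V₁)) → h = x_cross / (2·√((V₂+V₁)/(V₂−V₁))).
√((V₂+V₁)/(V₂−V₁)) = √((2331+651)/(2331−651)) = 1.3323.
h = 60.0 / (2·1.3323) = 22.52 m.

22.5 m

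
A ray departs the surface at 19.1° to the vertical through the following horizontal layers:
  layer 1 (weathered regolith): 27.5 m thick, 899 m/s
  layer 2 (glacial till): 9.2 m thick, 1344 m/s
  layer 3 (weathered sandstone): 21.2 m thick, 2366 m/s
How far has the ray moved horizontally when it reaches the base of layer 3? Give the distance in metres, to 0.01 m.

p = sin θ₁/V₁ = sin 19.1°/899 = 3.6398e-04 s/m is conserved through the stack.
Layer 1: θ = 19.10°; offset = 27.5·tan 19.10° = 9.5227 m.
Layer 2: sin θ = p·1344 = 0.4892 → θ = 29.29°; offset = 9.2·tan 29.29° = 5.1601 m.
Layer 3: sin θ = p·2366 = 0.8612 → θ = 59.45°; offset = 21.2·tan 59.45° = 35.9172 m.
Σ offsets = 50.6000 m.

50.60 m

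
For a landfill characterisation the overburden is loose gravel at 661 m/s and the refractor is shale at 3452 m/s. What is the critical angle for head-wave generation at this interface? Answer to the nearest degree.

Critical incidence: sin θ_c = V₁/V₂ = 661/3452 = 0.1915.
θ_c = arcsin 0.1915 = 11.04°.

11°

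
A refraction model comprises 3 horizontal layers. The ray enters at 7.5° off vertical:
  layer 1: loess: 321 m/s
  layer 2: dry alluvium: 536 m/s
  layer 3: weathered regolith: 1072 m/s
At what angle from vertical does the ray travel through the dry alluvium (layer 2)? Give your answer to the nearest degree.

Ray parameter p = sin 7.5° / 321 = 4.0662e-04 s/m.
sin θ_2 = p·V_2 = 4.0662e-04 × 536 = 0.2180.
θ_2 = 12.59° from the vertical.

13°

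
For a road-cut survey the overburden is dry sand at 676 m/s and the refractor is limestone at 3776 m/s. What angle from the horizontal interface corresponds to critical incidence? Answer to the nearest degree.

At critical incidence the refracted ray runs along the interface (θ₂ = 90°), so sin θ_c = V₁/V₂.
θ_c = arcsin(676/3776) = arcsin 0.1790 = 10.31°.
Measured from the interface: 90° − 10.31° = 79.69°.

80°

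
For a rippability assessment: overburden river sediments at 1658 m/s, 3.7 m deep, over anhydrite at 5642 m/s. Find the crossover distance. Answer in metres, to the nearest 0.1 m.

10.0 m

x_cross = 2h·√((V₂+V₁)/(V₂−V₁)).
(V₂+V₁)/(V₂−V₁) = (5642+1658)/(5642−1658) = 1.8323; √ = 1.3536.
x_cross = 2·3.7·1.3536 = 10.02 m.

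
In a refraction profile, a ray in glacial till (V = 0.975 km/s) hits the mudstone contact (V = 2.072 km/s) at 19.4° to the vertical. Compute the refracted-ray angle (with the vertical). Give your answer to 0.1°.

Snell's law: sin θ₂ = (V₂/V₁)·sin θ₁ = (2.072/0.975)·sin 19.4° = 0.7059.
θ₂ = arcsin 0.7059 = 44.90° from the normal.

44.9°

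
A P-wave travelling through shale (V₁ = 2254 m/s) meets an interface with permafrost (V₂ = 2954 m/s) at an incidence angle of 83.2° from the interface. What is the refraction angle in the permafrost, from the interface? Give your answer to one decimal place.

Angle from the normal: 90° − 83.2° = 6.8°.
Snell's law: sin θ₂ = (V₂/V₁)·sin θ₁ = (2954/2254)·sin 6.8° = 0.1552.
θ₂ = arcsin 0.1552 = 8.93° from the normal.
From the interface: 90° − 8.93° = 81.07°.

81.1°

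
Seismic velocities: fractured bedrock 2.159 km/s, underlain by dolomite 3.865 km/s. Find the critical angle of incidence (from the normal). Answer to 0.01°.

33.96°

Critical incidence: sin θ_c = V₁/V₂ = 2.159/3.865 = 0.5586.
θ_c = arcsin 0.5586 = 33.96°.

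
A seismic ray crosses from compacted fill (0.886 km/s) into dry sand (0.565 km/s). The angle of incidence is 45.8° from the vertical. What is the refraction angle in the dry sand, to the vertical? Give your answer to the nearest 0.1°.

27.2°

sin θ₁/V₁ = sin θ₂/V₂ ⇒ sin θ₂ = 0.565·sin 45.8°/0.886 = 0.565·0.7169/0.886 = 0.4572.
θ₂ = sin⁻¹(0.4572) = 27.20° (from vertical).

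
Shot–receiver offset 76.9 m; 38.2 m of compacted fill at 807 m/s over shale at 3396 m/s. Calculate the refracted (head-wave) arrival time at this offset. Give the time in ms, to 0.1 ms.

θ_c = arcsin(V₁/V₂) = arcsin(807/3396) = 13.75°, cos θ_c = 0.9714.
Intercept time tᵢ = 2h cos θ_c / V₁ = 2·38.2·0.9714/807 = 0.09196 s.
t = x/V₂ + tᵢ = 76.9/3396 + 0.09196 = 0.11460 s.

114.6 ms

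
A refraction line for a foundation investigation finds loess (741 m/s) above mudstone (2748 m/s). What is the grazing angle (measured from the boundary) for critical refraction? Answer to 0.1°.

Critical incidence: sin θ_c = V₁/V₂ = 741/2748 = 0.2697.
θ_c = arcsin 0.2697 = 15.64°.
Measured from the interface: 90° − 15.64° = 74.36°.

74.4°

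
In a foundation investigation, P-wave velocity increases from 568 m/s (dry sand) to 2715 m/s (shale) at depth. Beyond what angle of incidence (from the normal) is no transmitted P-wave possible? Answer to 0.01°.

12.08°

Critical incidence: sin θ_c = V₁/V₂ = 568/2715 = 0.2092.
θ_c = arcsin 0.2092 = 12.08°.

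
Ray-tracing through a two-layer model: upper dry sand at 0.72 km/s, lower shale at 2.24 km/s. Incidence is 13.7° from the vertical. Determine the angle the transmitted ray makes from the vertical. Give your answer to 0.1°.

47.5°

sin θ₁/V₁ = sin θ₂/V₂ ⇒ sin θ₂ = 2.24·sin 13.7°/0.72 = 2.24·0.2368/0.72 = 0.7368.
θ₂ = arcsin 0.7368 = 47.46° from the normal.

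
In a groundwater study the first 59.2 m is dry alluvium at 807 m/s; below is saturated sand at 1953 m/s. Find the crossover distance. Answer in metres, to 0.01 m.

183.74 m

θ_c = arcsin(807/1953) = 24.41°, so cos θ_c = 0.9106 and tᵢ = 2h cos θ_c/V₁ = 0.1336 s.
At crossover x/V₁ = x/V₂ + tᵢ ⇒ x = tᵢ/(1/V₁ − 1/V₂) = 0.13361/(1.2392e-03 − 5.1203e-04) = 183.74 m.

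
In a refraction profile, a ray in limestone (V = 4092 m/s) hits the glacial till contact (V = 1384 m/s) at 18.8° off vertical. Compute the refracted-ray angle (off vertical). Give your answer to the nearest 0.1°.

6.3°

Snell's law: sin θ₂ = (V₂/V₁)·sin θ₁ = (1384/4092)·sin 18.8° = 0.1090.
θ₂ = sin⁻¹(0.1090) = 6.26° (from vertical).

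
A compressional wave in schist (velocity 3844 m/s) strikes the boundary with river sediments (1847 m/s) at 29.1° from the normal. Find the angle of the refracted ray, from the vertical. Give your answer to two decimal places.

13.51°

sin θ₁/V₁ = sin θ₂/V₂ ⇒ sin θ₂ = 1847·sin 29.1°/3844 = 1847·0.4863/3844 = 0.2337.
θ₂ = arcsin 0.2337 = 13.51° from the normal.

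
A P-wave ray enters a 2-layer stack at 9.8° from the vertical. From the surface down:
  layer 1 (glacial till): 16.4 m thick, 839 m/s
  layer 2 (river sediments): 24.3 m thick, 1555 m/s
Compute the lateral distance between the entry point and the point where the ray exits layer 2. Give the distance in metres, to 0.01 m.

10.91 m

Apply Snell's law at each interface; in layer i the horizontal offset is hᵢ·tan θᵢ.
Layer 1: θ = 9.80°; offset = 16.4·tan 9.80° = 2.8328 m.
Layer 2: sin θ = 1555·sin 9.8°/839 = 0.3155, θ = 18.39°; offset = 24.3·tan 18.39° = 8.0783 m.
Σ offsets = 10.9111 m.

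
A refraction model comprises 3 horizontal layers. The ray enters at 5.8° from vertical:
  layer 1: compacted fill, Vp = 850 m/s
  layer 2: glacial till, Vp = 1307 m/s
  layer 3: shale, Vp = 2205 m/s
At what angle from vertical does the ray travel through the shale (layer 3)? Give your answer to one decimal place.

15.2°

Ray parameter p = sin 5.8° / 850 = 1.1889e-04 s/m.
sin θ_3 = p·V_3 = 1.1889e-04 × 2205 = 0.2622.
θ_3 = arcsin 0.2622 = 15.20°.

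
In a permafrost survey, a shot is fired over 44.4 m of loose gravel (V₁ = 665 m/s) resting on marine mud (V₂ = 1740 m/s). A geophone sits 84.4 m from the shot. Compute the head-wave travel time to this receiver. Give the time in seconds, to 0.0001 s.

θ_c = arcsin(V₁/V₂) = arcsin(665/1740) = 22.47°, cos θ_c = 0.9241.
Intercept time tᵢ = 2h cos θ_c / V₁ = 2·44.4·0.9241/665 = 0.12340 s.
t = x/V₂ + tᵢ = 84.4/1740 + 0.12340 = 0.17190 s.

0.1719 s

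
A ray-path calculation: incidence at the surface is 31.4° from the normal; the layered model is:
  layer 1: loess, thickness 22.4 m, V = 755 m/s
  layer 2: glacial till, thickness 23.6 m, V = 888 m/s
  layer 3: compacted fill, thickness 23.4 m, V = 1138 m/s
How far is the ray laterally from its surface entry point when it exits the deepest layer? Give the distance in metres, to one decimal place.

Apply Snell's law at each interface; in layer i the horizontal offset is hᵢ·tan θᵢ.
Layer 1: θ = 31.40°; offset = 22.4·tan 31.40° = 13.673 m.
Layer 2: sin θ = 888·sin 31.4°/755 = 0.6128, θ = 37.79°; offset = 23.6·tan 37.79° = 18.300 m.
Layer 3: sin θ = 1138·sin 31.4°/755 = 0.7853, θ = 51.75°; offset = 23.4·tan 51.75° = 29.682 m.
Total horizontal offset = 61.656 m.

61.7 m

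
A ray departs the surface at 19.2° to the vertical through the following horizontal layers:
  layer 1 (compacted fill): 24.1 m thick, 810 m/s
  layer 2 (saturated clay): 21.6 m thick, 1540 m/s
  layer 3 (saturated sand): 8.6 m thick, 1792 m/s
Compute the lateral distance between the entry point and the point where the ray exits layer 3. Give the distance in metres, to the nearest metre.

p = sin θ₁/V₁ = sin 19.2°/810 = 4.0601e-04 s/m is conserved through the stack.
Layer 1: θ = 19.20°; offset = 24.1·tan 19.20° = 8.393 m.
Layer 2: sin θ = p·1540 = 0.6253 → θ = 38.70°; offset = 21.6·tan 38.70° = 17.305 m.
Layer 3: sin θ = p·1792 = 0.7276 → θ = 46.68°; offset = 8.6·tan 46.68° = 9.121 m.
Total horizontal offset = 34.818 m.

35 m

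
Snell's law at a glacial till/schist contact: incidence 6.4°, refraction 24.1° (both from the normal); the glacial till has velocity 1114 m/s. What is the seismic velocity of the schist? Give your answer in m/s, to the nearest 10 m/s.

sin 6.4° = 0.1115; sin 24.1° = 0.4083.
V₂ = V₁·(sin θ₂/sin θ₁) = 1114·(0.4083/0.1115) = 4080.78 m/s.

4080 m/s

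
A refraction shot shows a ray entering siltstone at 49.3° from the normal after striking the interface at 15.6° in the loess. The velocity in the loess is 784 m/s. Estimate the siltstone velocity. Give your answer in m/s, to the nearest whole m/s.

2210 m/s

Snell's law: sin 15.6°/V₁ = sin 49.3°/V₂.
V₂ = V₁·sin 49.3°/sin 15.6° = 784 × 2.8192 = 2210.24 m/s.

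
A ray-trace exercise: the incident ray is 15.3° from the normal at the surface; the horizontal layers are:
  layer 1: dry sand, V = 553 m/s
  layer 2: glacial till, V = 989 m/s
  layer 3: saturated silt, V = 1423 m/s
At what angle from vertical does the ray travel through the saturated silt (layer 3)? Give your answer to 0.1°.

42.8°

Snell's law across each interface conserves sin θ / V, so sin θ_3 = V_3·sin θ₁/V₁.
sin θ_3 = 1423 × sin 15.3° / 553 = 0.6790.
θ_3 = 42.77° from the vertical.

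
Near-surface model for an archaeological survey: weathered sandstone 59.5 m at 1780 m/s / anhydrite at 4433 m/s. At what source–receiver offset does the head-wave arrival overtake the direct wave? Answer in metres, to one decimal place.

182.1 m

θ_c = arcsin(1780/4433) = 23.67°, so cos θ_c = 0.9158 and tᵢ = 2h cos θ_c/V₁ = 0.0612 s.
At crossover x/V₁ = x/V₂ + tᵢ ⇒ x = tᵢ/(1/V₁ − 1/V₂) = 0.06123/(5.6180e-04 − 2.2558e-04) = 182.11 m.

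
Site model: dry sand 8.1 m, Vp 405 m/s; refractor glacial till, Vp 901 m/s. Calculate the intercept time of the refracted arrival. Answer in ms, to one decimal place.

35.7 ms

θ_c = arcsin(V₁/V₂) = arcsin(405/901) = 26.71°; cos θ_c = 0.8933.
tᵢ = 2h·cos θ_c / V₁ = 2·8.1·0.8933 / 405 = 0.03573 s.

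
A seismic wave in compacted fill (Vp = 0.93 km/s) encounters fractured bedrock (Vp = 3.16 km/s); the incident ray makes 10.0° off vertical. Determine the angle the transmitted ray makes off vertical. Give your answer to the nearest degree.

sin θ₁/V₁ = sin θ₂/V₂ ⇒ sin θ₂ = 3.16·sin 10.0°/0.93 = 3.16·0.1736/0.93 = 0.5900.
θ₂ = arcsin 0.5900 = 36.16° from the normal.

36°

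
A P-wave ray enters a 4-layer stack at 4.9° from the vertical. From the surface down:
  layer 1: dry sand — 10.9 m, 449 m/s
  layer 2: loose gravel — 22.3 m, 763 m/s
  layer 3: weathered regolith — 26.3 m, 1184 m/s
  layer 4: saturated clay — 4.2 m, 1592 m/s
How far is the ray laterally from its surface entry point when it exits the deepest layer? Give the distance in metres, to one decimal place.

11.6 m

Apply Snell's law at each interface; in layer i the horizontal offset is hᵢ·tan θᵢ.
Layer 1: θ = 4.90°; offset = 10.9·tan 4.90° = 0.934 m.
Layer 2: sin θ = 763·sin 4.9°/449 = 0.1452, θ = 8.35°; offset = 22.3·tan 8.35° = 3.272 m.
Layer 3: sin θ = 1184·sin 4.9°/449 = 0.2252, θ = 13.02°; offset = 26.3·tan 13.02° = 6.080 m.
Layer 4: sin θ = 1592·sin 4.9°/449 = 0.3029, θ = 17.63°; offset = 4.2·tan 17.63° = 1.335 m.
Summing the layer offsets gives 11.621 m.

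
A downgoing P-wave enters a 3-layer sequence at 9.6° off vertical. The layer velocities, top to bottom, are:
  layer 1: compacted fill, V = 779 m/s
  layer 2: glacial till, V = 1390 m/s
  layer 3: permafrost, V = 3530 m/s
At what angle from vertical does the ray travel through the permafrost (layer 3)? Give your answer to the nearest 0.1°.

49.1°

Ray parameter p = sin 9.6° / 779 = 2.1408e-04 s/m.
sin θ_3 = p·V_3 = 2.1408e-04 × 3530 = 0.7557.
θ_3 = 49.09° from the vertical.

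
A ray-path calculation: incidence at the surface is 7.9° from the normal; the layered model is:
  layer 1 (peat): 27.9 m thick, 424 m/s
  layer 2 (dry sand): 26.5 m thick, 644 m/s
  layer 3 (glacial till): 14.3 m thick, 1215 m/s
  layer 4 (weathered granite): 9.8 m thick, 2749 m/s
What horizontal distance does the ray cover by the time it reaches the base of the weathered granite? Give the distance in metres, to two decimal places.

p = sin θ₁/V₁ = sin 7.9°/424 = 3.2416e-04 s/m is conserved through the stack.
Layer 1: θ = 7.90°; offset = 27.9·tan 7.90° = 3.8714 m.
Layer 2: sin θ = p·644 = 0.2088 → θ = 12.05°; offset = 26.5·tan 12.05° = 5.6568 m.
Layer 3: sin θ = p·1215 = 0.3939 → θ = 23.19°; offset = 14.3·tan 23.19° = 6.1274 m.
Layer 4: sin θ = p·2749 = 0.8911 → θ = 63.01°; offset = 9.8·tan 63.01° = 19.2455 m.
Summing the layer offsets gives 34.9012 m.

34.90 m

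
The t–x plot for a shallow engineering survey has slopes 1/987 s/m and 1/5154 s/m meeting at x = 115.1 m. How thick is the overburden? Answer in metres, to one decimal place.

47.4 m

h = (x_cross/2)·√((V₂−V₁)/(V₂+V₁)).
(V₂−V₁)/(V₂+V₁) = (5154−987)/(5154+987) = 0.6786; √ = 0.8237.
h = (115.1/2)·0.8237 = 47.41 m.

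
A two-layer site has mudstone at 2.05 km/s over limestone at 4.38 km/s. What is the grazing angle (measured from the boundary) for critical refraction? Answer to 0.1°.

62.1°

Critical incidence: sin θ_c = V₁/V₂ = 2.05/4.38 = 0.4680.
θ_c = arcsin 0.4680 = 27.91°.
Measured from the interface: 90° − 27.91° = 62.09°.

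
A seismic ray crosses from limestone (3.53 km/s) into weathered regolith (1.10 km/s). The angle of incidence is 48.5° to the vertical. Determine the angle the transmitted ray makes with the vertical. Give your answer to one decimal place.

13.5°

Snell's law: sin θ₂ = (V₂/V₁)·sin θ₁ = (1.10/3.53)·sin 48.5° = 0.2334.
θ₂ = arcsin 0.2334 = 13.50° from the normal.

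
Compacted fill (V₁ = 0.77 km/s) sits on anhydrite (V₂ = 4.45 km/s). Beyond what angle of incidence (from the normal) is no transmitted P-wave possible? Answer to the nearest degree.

10°

At critical incidence the refracted ray runs along the interface (θ₂ = 90°), so sin θ_c = V₁/V₂.
θ_c = arcsin(0.77/4.45) = arcsin 0.1730 = 9.96°.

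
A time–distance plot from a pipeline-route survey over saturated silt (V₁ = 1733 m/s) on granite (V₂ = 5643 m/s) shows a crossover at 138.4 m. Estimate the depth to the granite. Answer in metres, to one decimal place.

50.4 m

h = (x_cross/2)·√((V₂−V₁)/(V₂+V₁)).
(V₂−V₁)/(V₂+V₁) = (5643−1733)/(5643+1733) = 0.5301; √ = 0.7281.
h = (138.4/2)·0.7281 = 50.38 m.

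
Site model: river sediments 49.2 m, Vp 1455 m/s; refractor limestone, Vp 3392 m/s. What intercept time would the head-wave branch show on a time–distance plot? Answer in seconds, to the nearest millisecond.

0.061 s

tᵢ = 2h·√(V₂²−V₁²)/(V₁V₂).
√(V₂²−V₁²) = √(3392²−1455²) = 3064.1 m/s.
tᵢ = 2·49.2·3064.1/(1455·3392) = 0.06109 s.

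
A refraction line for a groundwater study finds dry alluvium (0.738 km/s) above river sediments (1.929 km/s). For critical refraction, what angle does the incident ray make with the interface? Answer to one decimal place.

67.5°

Critical incidence: sin θ_c = V₁/V₂ = 0.738/1.929 = 0.3826.
θ_c = arcsin 0.3826 = 22.49°.
Measured from the interface: 90° − 22.49° = 67.51°.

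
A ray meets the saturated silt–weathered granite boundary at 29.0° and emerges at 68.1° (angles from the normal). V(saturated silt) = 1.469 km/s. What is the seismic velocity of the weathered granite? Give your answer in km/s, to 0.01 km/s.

2.81 km/s

Snell's law: sin 29.0°/V₁ = sin 68.1°/V₂.
V₂ = V₁·sin 68.1°/sin 29.0° = 1.469 × 1.9138 = 2.81 km/s.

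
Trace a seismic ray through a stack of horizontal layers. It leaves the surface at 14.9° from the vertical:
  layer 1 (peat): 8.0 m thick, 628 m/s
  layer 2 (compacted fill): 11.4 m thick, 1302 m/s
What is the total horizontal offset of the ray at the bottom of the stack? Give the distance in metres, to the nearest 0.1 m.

Ray parameter p = sin 14.9° / 628 m/s = 4.0945e-04 s/m.
Layer 1: θ = 14.90°; offset = 8.0·tan 14.90° = 2.129 m.
Layer 2: sin θ = p·1302 = 0.5331 → θ = 32.22°; offset = 11.4·tan 32.22° = 7.183 m.
Summing the layer offsets gives 9.312 m.

9.3 m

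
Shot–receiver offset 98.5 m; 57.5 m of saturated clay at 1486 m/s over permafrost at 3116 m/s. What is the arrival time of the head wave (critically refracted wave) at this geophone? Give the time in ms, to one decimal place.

99.6 ms

t = x/V₂ + 2h·√(V₂²−V₁²)/(V₁V₂).
√(V₂²−V₁²) = √(3116²−1486²) = 2738.8 m/s; delay term = 2·57.5·2738.8/(1486·3116) = 0.06802 s.
t = 98.5/3116 + 0.06802 = 0.09963 s.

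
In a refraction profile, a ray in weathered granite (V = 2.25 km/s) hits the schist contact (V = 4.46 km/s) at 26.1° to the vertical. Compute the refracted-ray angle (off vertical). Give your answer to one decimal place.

Snell's law: sin θ₂ = (V₂/V₁)·sin θ₁ = (4.46/2.25)·sin 26.1° = 0.8721.
θ₂ = arcsin 0.8721 = 60.70° from the normal.

60.7°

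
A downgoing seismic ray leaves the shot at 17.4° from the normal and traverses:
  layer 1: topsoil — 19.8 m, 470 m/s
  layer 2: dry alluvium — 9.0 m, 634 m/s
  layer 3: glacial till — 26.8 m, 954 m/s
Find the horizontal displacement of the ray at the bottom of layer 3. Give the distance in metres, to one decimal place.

p = sin θ₁/V₁ = sin 17.4°/470 = 6.3626e-04 s/m is conserved through the stack.
Layer 1: θ = 17.40°; offset = 19.8·tan 17.40° = 6.205 m.
Layer 2: sin θ = p·634 = 0.4034 → θ = 23.79°; offset = 9.0·tan 23.79° = 3.968 m.
Layer 3: sin θ = p·954 = 0.6070 → θ = 37.37°; offset = 26.8·tan 37.37° = 20.469 m.
Total horizontal offset = 30.642 m.

30.6 m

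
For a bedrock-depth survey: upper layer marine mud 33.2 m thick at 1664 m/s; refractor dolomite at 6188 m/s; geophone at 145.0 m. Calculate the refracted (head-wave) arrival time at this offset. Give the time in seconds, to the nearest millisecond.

θ_c = arcsin(V₁/V₂) = arcsin(1664/6188) = 15.60°, cos θ_c = 0.9632.
Intercept time tᵢ = 2h cos θ_c / V₁ = 2·33.2·0.9632/1664 = 0.03843 s.
t = x/V₂ + tᵢ = 145.0/6188 + 0.03843 = 0.06187 s.

0.062 s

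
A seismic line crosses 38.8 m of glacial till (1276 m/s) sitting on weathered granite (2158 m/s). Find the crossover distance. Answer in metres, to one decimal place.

θ_c = arcsin(1276/2158) = 36.25°, so cos θ_c = 0.8065 and tᵢ = 2h cos θ_c/V₁ = 0.0490 s.
At crossover x/V₁ = x/V₂ + tᵢ ⇒ x = tᵢ/(1/V₁ − 1/V₂) = 0.04904/(7.8370e-04 − 4.6339e-04) = 153.12 m.

153.1 m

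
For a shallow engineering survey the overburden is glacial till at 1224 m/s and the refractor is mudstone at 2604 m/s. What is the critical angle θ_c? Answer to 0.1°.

28.0°

At critical incidence the refracted ray runs along the interface (θ₂ = 90°), so sin θ_c = V₁/V₂.
θ_c = arcsin(1224/2604) = arcsin 0.4700 = 28.04°.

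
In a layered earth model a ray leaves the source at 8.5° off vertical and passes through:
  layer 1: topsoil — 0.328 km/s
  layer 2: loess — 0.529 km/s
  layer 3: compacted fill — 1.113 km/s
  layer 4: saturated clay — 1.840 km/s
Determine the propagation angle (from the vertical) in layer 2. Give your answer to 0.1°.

Ray parameter p = sin 8.5° / 0.328 = 4.5064e-01 s/km.
sin θ_2 = p·V_2 = 4.5064e-01 × 0.529 = 0.2384.
θ_2 = arcsin 0.2384 = 13.79°.

13.8°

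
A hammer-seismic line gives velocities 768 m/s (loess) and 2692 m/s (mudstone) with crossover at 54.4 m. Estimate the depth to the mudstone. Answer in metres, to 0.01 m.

20.28 m

x_cross = 2h·√((V₂+V₁)/(V₂−V₁)) → h = x_cross / (2·√((V₂+V₁)/(V₂−V₁))).
√((V₂+V₁)/(V₂−V₁)) = √((2692+768)/(2692−768)) = 1.3410.
h = 54.4 / (2·1.3410) = 20.28 m.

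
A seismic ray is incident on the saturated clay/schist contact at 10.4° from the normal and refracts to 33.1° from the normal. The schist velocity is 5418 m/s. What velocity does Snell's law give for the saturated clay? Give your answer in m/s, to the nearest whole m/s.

sin 10.4° = 0.1805; sin 33.1° = 0.5461.
V₁ = V₂·(sin θ₁/sin θ₂) = 5418·(0.1805/0.5461) = 1790.97 m/s.

1791 m/s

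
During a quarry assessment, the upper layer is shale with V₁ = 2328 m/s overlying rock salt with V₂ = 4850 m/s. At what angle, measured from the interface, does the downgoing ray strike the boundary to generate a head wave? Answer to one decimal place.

61.3°

Critical incidence: sin θ_c = V₁/V₂ = 2328/4850 = 0.4800.
θ_c = arcsin 0.4800 = 28.69°.
Measured from the interface: 90° − 28.69° = 61.31°.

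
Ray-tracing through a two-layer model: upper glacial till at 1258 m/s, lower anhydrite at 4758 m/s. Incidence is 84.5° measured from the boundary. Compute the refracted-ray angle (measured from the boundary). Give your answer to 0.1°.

Angle from the normal: 90° − 84.5° = 5.5°.
Snell's law: sin θ₂ = (V₂/V₁)·sin θ₁ = (4758/1258)·sin 5.5° = 0.3625.
θ₂ = sin⁻¹(0.3625) = 21.25° (from vertical).
From the interface: 90° − 21.25° = 68.75°.

68.7°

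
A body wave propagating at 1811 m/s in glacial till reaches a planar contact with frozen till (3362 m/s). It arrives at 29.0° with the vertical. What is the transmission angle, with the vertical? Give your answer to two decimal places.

Snell's law: sin θ₂ = (V₂/V₁)·sin θ₁ = (3362/1811)·sin 29.0° = 0.9000.
θ₂ = arcsin 0.9000 = 64.16° from the normal.

64.16°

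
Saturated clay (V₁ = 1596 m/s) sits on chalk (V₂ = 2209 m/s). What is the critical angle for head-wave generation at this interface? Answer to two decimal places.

At critical incidence the refracted ray runs along the interface (θ₂ = 90°), so sin θ_c = V₁/V₂.
θ_c = arcsin(1596/2209) = arcsin 0.7225 = 46.26°.

46.26°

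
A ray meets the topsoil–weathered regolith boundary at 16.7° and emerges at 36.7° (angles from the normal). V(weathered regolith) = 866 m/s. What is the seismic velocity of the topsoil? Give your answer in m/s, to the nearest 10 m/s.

Snell's law: sin 16.7°/V₁ = sin 36.7°/V₂.
V₁ = V₂·sin 16.7°/sin 36.7° = 866 × 0.4808 = 416.41 m/s.

420 m/s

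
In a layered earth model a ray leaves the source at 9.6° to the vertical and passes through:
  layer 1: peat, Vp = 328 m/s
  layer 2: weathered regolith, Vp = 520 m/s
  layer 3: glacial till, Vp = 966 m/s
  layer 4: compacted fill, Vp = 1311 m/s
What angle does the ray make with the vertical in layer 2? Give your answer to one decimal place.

Snell's law across each interface conserves sin θ / V, so sin θ_2 = V_2·sin θ₁/V₁.
sin θ_2 = 520 × sin 9.6° / 328 = 0.2644.
θ_2 = 15.33° from the vertical.

15.3°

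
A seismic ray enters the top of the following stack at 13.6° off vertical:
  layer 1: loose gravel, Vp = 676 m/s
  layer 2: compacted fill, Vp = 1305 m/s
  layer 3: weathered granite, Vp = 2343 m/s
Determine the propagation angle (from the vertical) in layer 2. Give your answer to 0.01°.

27.00°

Snell's law across each interface conserves sin θ / V, so sin θ_2 = V_2·sin θ₁/V₁.
sin θ_2 = 1305 × sin 13.6° / 676 = 0.4539.
θ_2 = arcsin 0.4539 = 27.00°.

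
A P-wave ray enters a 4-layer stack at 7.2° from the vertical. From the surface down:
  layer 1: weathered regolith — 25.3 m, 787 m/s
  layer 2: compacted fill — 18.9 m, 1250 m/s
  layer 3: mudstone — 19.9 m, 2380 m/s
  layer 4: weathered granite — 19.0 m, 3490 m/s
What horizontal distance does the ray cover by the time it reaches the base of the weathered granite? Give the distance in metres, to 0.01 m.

27.89 m

Ray parameter p = sin 7.2° / 787 m/s = 1.5925e-04 s/m.
Layer 1: θ = 7.20°; offset = 25.3·tan 7.20° = 3.1961 m.
Layer 2: sin θ = p·1250 = 0.1991 → θ = 11.48°; offset = 18.9·tan 11.48° = 3.8392 m.
Layer 3: sin θ = p·2380 = 0.3790 → θ = 22.27°; offset = 19.9·tan 22.27° = 8.1508 m.
Layer 4: sin θ = p·3490 = 0.5558 → θ = 33.77°; offset = 19.0·tan 33.77° = 12.7029 m.
Summing the layer offsets gives 27.8890 m.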